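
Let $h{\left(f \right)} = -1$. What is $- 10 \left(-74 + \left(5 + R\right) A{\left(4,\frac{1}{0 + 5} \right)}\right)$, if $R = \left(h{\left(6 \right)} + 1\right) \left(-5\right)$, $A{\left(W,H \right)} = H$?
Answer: $730$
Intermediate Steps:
$R = 0$ ($R = \left(-1 + 1\right) \left(-5\right) = 0 \left(-5\right) = 0$)
$- 10 \left(-74 + \left(5 + R\right) A{\left(4,\frac{1}{0 + 5} \right)}\right) = - 10 \left(-74 + \frac{5 + 0}{0 + 5}\right) = - 10 \left(-74 + \frac{5}{5}\right) = - 10 \left(-74 + 5 \cdot \frac{1}{5}\right) = - 10 \left(-74 + 1\right) = \left(-10\right) \left(-73\right) = 730$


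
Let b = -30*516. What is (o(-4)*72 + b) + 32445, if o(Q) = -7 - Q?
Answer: 16749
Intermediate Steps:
b = -15480
(o(-4)*72 + b) + 32445 = ((-7 - 1*(-4))*72 - 15480) + 32445 = ((-7 + 4)*72 - 15480) + 32445 = (-3*72 - 15480) + 32445 = (-216 - 15480) + 32445 = -15696 + 32445 = 16749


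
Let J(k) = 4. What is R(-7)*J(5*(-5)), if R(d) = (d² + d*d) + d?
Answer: 364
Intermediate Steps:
R(d) = d + 2*d² (R(d) = (d² + d²) + d = 2*d² + d = d + 2*d²)
R(-7)*J(5*(-5)) = -7*(1 + 2*(-7))*4 = -7*(1 - 14)*4 = -7*(-13)*4 = 91*4 = 364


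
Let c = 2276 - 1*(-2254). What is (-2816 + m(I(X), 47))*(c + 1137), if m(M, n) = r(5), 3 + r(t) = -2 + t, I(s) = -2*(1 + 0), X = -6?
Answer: -15958272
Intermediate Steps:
c = 4530 (c = 2276 + 2254 = 4530)
I(s) = -2 (I(s) = -2*1 = -2)
r(t) = -5 + t (r(t) = -3 + (-2 + t) = -5 + t)
m(M, n) = 0 (m(M, n) = -5 + 5 = 0)
(-2816 + m(I(X), 47))*(c + 1137) = (-2816 + 0)*(4530 + 1137) = -2816*5667 = -15958272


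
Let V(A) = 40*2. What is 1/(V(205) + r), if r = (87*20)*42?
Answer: 1/73160 ≈ 1.3669e-5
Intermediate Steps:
V(A) = 80
r = 73080 (r = 1740*42 = 73080)
1/(V(205) + r) = 1/(80 + 73080) = 1/73160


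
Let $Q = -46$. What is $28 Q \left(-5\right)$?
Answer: $6440$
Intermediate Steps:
$28 Q \left(-5\right) = 28 \left(-46\right) \left(-5\right) = \left(-1288\right) \left(-5\right) = 6440$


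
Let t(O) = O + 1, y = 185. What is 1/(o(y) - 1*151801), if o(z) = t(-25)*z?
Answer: -1/156241 ≈ -6.4004e-6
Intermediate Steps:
t(O) = 1 + O
o(z) = -24*z (o(z) = (1 - 25)*z = -24*z)
1/(o(y) - 1*151801) = 1/(-24*185 - 1*151801) = 1/(-4440 - 151801) = 1/(-156241) = -1/156241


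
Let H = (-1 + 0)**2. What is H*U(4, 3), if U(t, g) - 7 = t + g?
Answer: 14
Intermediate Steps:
H = 1 (H = (-1)**2 = 1)
U(t, g) = 7 + g + t (U(t, g) = 7 + (t + g) = 7 + (g + t) = 7 + g + t)
H*U(4, 3) = 1*(7 + 3 + 4) = 1*14 = 14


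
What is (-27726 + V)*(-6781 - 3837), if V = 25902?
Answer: 19367232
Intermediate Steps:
(-27726 + V)*(-6781 - 3837) = (-27726 + 25902)*(-6781 - 3837) = -1824*(-10618) = 19367232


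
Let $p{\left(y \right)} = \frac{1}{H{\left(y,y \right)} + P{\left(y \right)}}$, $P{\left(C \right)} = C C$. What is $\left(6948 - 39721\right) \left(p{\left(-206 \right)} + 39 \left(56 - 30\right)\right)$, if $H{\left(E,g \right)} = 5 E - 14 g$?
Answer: $- \frac{1471837429153}{44290} \approx -3.3232 \cdot 10^{7}$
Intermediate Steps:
$H{\left(E,g \right)} = - 14 g + 5 E$
$P{\left(C \right)} = C^{2}$
$p{\left(y \right)} = \frac{1}{y^{2} - 9 y}$ ($p{\left(y \right)} = \frac{1}{\left(- 14 y + 5 y\right) + y^{2}} = \frac{1}{- 9 y + y^{2}} = \frac{1}{y^{2} - 9 y}$)
$\left(6948 - 39721\right) \left(p{\left(-206 \right)} + 39 \left(56 - 30\right)\right) = \left(6948 - 39721\right) \left(\frac{1}{\left(-206\right) \left(-9 - 206\right)} + 39 \left(56 - 30\right)\right) = - 32773 \left(- \frac{1}{206 \left(-215\right)} + 39 \cdot 26\right) = - 32773 \left(\left(- \frac{1}{206}\right) \left(- \frac{1}{215}\right) + 1014\right) = - 32773 \left(\frac{1}{44290} + 1014\right) = \left(-32773\right) \frac{44910061}{44290} = - \frac{1471837429153}{44290}$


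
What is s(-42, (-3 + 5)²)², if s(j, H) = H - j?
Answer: 2116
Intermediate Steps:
s(-42, (-3 + 5)²)² = ((-3 + 5)² - 1*(-42))² = (2² + 42)² = (4 + 42)² = 46² = 2116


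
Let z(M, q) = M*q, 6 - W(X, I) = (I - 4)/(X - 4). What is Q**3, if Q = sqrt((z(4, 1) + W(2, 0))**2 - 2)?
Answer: 62*sqrt(62) ≈ 488.19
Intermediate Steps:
W(X, I) = 6 - (-4 + I)/(-4 + X) (W(X, I) = 6 - (I - 4)/(X - 4) = 6 - (-4 + I)/(-4 + X))
Q = sqrt(62) (Q = sqrt((4*1 + (-20 - 1*0 + 6*2)/(-4 + 2))**2 - 2) = sqrt((4 + (-20 + 0 + 12)/(-2))**2 - 2) = sqrt((4 - 1/2*(-8))**2 - 2) = sqrt((4 + 4)**2 - 2) = sqrt(8**2 - 2) = sqrt(64 - 2) = sqrt(62) ≈ 7.8740)
Q**3 = (sqrt(62))**3 = 62*sqrt(62)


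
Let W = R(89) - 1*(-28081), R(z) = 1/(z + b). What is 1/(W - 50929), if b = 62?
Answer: -151/3450047 ≈ -4.3768e-5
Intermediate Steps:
R(z) = 1/(62 + z) (R(z) = 1/(z + 62) = 1/(62 + z))
W = 4240232/151 (W = 1/(62 + 89) - 1*(-28081) = 1/151 + 28081 = 4240232/151 ≈ 28081.)
1/(W - 50929) = 1/(4240232/151 - 50929) = 1/(-3450047/151) = -151/3450047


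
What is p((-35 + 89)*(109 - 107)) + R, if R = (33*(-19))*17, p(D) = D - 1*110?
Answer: -10661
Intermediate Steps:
p(D) = -110 + D (p(D) = D - 110 = -110 + D)
R = -10659 (R = -627*17 = -10659)
p((-35 + 89)*(109 - 107)) + R = (-110 + (-35 + 89)*(109 - 107)) - 10659 = (-110 + 54*2) - 10659 = (-110 + 108) - 10659 = -2 - 10659 = -10661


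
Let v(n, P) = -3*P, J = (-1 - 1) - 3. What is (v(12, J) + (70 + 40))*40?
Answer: 5000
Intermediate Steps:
J = -5 (J = -2 - 3 = -5)
(v(12, J) + (70 + 40))*40 = (-3*(-5) + (70 + 40))*40 = (15 + 110)*40 = 125*40 = 5000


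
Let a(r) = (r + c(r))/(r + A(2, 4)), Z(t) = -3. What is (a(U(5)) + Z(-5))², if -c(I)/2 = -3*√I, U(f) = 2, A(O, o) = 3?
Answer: 241/25 - 156*√2/25 ≈ 0.81531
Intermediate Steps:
c(I) = 6*√I (c(I) = -(-6)*√I = 6*√I)
a(r) = (r + 6*√r)/(3 + r) (a(r) = (r + 6*√r)/(r + 3) = (r + 6*√r)/(3 + r))
(a(U(5)) + Z(-5))² = ((2 + 6*√2)/(3 + 2) - 3)² = ((2 + 6*√2)/5 - 3)² = ((⅖ + 6*√2/5) - 3)² = (-13/5 + 6*√2/5)²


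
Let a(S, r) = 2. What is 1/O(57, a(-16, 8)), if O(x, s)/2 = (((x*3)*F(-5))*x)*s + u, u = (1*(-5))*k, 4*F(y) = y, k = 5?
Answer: -1/48785 ≈ -2.0498e-5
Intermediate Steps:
F(y) = y/4
u = -25 (u = (1*(-5))*5 = -5*5 = -25)
O(x, s) = -50 - 15*s*x²/2 (O(x, s) = 2*((((x*3)*((¼)*(-5)))*x)*s - 25) = 2*((((3*x)*(-5/4))*x)*s - 25) = 2*(((-15*x/4)*x)*s - 25) = 2*((-15*x²/4)*s - 25) = 2*(-15*s*x²/4 - 25) = 2*(-25 - 15*s*x²/4) = -50 - 15*s*x²/2)
1/O(57, a(-16, 8)) = 1/(-50 - 15/2*2*57²) = 1/(-50 - 15/2*2*3249) = 1/(-50 - 48735) = 1/(-48785) = -1/48785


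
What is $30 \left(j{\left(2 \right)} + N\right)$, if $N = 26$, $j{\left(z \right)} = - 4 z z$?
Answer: $300$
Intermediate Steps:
$j{\left(z \right)} = - 4 z^{2}$
$30 \left(j{\left(2 \right)} + N\right) = 30 \left(- 4 \cdot 2^{2} + 26\right) = 30 \left(\left(-4\right) 4 + 26\right) = 30 \left(-16 + 26\right) = 30 \cdot 10 = 300$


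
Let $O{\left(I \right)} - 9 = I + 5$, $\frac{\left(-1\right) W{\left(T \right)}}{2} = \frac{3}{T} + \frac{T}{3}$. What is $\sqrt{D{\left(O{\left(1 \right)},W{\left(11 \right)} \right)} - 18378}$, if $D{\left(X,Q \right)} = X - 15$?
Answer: $3 i \sqrt{2042} \approx 135.57 i$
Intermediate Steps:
$W{\left(T \right)} = - \frac{6}{T} - \frac{2 T}{3}$ ($W{\left(T \right)} = - 2 \left(\frac{3}{T} + \frac{T}{3}\right) = - \frac{6}{T} - \frac{2 T}{3}$)
$O{\left(I \right)} = 14 + I$ ($O{\left(I \right)} = 9 + \left(I + 5\right) = 9 + \left(5 + I\right) = 14 + I$)
$D{\left(X,Q \right)} = -15 + X$ ($D{\left(X,Q \right)} = X - 15 = -15 + X$)
$\sqrt{D{\left(O{\left(1 \right)},W{\left(11 \right)} \right)} - 18378} = \sqrt{\left(-15 + \left(14 + 1\right)\right) - 18378} = \sqrt{\left(-15 + 15\right) - 18378} = \sqrt{0 - 18378} = \sqrt{-18378} = 3 i \sqrt{2042}$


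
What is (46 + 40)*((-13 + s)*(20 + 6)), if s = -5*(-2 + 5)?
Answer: -62608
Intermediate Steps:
s = -15 (s = -5*3 = -15)
(46 + 40)*((-13 + s)*(20 + 6)) = (46 + 40)*((-13 - 15)*(20 + 6)) = 86*(-28*26) = 86*(-728) = -62608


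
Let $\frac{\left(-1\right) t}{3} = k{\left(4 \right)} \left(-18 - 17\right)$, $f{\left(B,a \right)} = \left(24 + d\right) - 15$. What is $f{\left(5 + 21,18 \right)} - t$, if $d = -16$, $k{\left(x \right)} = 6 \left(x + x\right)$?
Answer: $-5047$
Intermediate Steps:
$k{\left(x \right)} = 12 x$ ($k{\left(x \right)} = 6 \cdot 2 x = 12 x$)
$f{\left(B,a \right)} = -7$ ($f{\left(B,a \right)} = \left(24 - 16\right) - 15 = 8 - 15 = -7$)
$t = 5040$ ($t = - 3 \cdot 12 \cdot 4 \left(-18 - 17\right) = - 3 \cdot 48 \left(-35\right) = \left(-3\right) \left(-1680\right) = 5040$)
$f{\left(5 + 21,18 \right)} - t = -7 - 5040 = -5047$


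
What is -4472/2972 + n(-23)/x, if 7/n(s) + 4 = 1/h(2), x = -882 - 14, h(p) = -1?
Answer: -714777/475520 ≈ -1.5031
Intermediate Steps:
x = -896
n(s) = -7/5 (n(s) = 7/(-4 + 1/(-1)) = 7/(-4 - 1) = 7/(-5) = 7*(-⅕) = -7/5)
-4472/2972 + n(-23)/x = -4472/2972 - 7/5/(-896) = -4472*1/2972 - 7/5*(-1/896) = -1118/743 + 1/640 = -714777/475520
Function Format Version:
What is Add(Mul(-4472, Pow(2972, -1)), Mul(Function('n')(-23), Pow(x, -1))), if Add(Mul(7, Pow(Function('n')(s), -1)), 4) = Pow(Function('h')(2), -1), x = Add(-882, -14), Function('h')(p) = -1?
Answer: Rational(-714777, 475520) ≈ -1.5031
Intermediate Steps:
x = -896
Function('n')(s) = Rational(-7, 5) (Function('n')(s) = Mul(7, Pow(Add(-4, Pow(-1, -1)), -1)) = Mul(7, Pow(Add(-4, -1), -1)) = Mul(7, Pow(-5, -1)) = Mul(7, Rational(-1, 5)) = Rational(-7, 5))
Add(Mul(-4472, Pow(2972, -1)), Mul(Function('n')(-23), Pow(x, -1))) = Add(Mul(-4472, Pow(2972, -1)), Mul(Rational(-7, 5), Pow(-896, -1))) = Add(Mul(-4472, Rational(1, 2972)), Mul(Rational(-7, 5), Rational(-1, 896))) = Add(Rational(-1118, 743), Rational(1, 640)) = Rational(-714777, 475520)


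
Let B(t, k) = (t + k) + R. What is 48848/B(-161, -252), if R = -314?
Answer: -48848/727 ≈ -67.191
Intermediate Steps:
B(t, k) = -314 + k + t (B(t, k) = (t + k) - 314 = (k + t) - 314 = -314 + k + t)
48848/B(-161, -252) = 48848/(-314 - 252 - 161) = 48848/(-727) = 48848*(-1/727) = -48848/727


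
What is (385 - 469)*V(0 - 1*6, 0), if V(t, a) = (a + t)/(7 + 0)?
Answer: 72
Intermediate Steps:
V(t, a) = a/7 + t/7 (V(t, a) = (a + t)/7 = (a + t)*(⅐) = a/7 + t/7)
(385 - 469)*V(0 - 1*6, 0) = (385 - 469)*((⅐)*0 + (0 - 1*6)/7) = -84*(0 + (0 - 6)/7) = -84*(0 + (⅐)*(-6)) = -84*(0 - 6/7) = -84*(-6/7) = 72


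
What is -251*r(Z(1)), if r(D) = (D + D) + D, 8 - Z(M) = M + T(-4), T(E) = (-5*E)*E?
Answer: -65511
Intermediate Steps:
T(E) = -5*E²
Z(M) = 88 - M (Z(M) = 8 - (M - 5*(-4)²) = 8 - (M - 5*16) = 8 - (M - 80) = 8 - (-80 + M) = 8 + (80 - M) = 88 - M)
r(D) = 3*D (r(D) = 2*D + D = 3*D)
-251*r(Z(1)) = -753*(88 - 1*1) = -753*(88 - 1) = -753*87 = -251*261 = -65511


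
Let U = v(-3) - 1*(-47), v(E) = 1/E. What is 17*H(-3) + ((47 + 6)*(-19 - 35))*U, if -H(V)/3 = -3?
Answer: -133407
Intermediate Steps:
v(E) = 1/E
H(V) = 9 (H(V) = -3*(-3) = 9)
U = 140/3 (U = 1/(-3) - 1*(-47) = -⅓ + 47 = 140/3 ≈ 46.667)
17*H(-3) + ((47 + 6)*(-19 - 35))*U = 17*9 + ((47 + 6)*(-19 - 35))*(140/3) = 153 + (53*(-54))*(140/3) = 153 - 2862*140/3 = 153 - 133560 = -133407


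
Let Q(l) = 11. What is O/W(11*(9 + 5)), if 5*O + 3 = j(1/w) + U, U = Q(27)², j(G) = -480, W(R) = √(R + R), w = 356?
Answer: -181*√77/385 ≈ -4.1254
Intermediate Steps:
W(R) = √2*√R (W(R) = √(2*R) = √2*√R)
U = 121 (U = 11² = 121)
O = -362/5 (O = -⅗ + (-480 + 121)/5 = -⅗ + (⅕)*(-359) = -⅗ - 359/5 = -362/5 ≈ -72.400)
O/W(11*(9 + 5)) = -362*√22/(22*√(9 + 5))/5 = -362*√77/154/5 = -181*√77/385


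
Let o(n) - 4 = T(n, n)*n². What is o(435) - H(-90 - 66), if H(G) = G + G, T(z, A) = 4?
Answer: 757216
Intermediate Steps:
H(G) = 2*G
o(n) = 4 + 4*n²
o(435) - H(-90 - 66) = (4 + 4*435²) - 2*(-90 - 66) = (4 + 4*189225) - 2*(-156) = (4 + 756900) - 1*(-312) = 756904 + 312 = 757216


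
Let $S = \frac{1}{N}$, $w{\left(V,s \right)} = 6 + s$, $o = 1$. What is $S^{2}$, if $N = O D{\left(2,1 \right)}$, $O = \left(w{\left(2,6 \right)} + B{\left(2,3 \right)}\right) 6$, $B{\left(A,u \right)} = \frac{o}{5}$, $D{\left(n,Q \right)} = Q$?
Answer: $\frac{25}{133956} \approx 0.00018663$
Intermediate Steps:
$B{\left(A,u \right)} = \frac{1}{5}$ ($B{\left(A,u \right)} = 1 \cdot \frac{1}{5} = \frac{1}{5}$)
$O = \frac{366}{5}$ ($O = \left(\left(6 + 6\right) + \frac{1}{5}\right) 6 = \left(12 + \frac{1}{5}\right) 6 = \frac{61}{5} \cdot 6 = \frac{366}{5} \approx 73.2$)
$N = \frac{366}{5}$ ($N = \frac{366}{5} \cdot 1 = \frac{366}{5} \approx 73.2$)
$S = \frac{5}{366}$ ($S = \frac{1}{\frac{366}{5}} = \frac{5}{366} \approx 0.013661$)
$S^{2} = \left(\frac{5}{366}\right)^{2} = \frac{25}{133956}$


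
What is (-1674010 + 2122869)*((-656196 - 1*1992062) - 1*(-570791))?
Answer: -932489760153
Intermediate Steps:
(-1674010 + 2122869)*((-656196 - 1*1992062) - 1*(-570791)) = 448859*((-656196 - 1992062) + 570791) = 448859*(-2648258 + 570791) = 448859*(-2077467) = -932489760153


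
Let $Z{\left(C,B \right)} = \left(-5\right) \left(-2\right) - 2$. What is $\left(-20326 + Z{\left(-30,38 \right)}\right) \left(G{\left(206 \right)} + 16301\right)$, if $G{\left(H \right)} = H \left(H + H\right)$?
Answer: $-2055633014$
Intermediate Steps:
$Z{\left(C,B \right)} = 8$ ($Z{\left(C,B \right)} = 10 - 2 = 8$)
$G{\left(H \right)} = 2 H^{2}$ ($G{\left(H \right)} = H 2 H = 2 H^{2}$)
$\left(-20326 + Z{\left(-30,38 \right)}\right) \left(G{\left(206 \right)} + 16301\right) = \left(-20326 + 8\right) \left(2 \cdot 206^{2} + 16301\right) = - 20318 \left(2 \cdot 42436 + 16301\right) = - 20318 \left(84872 + 16301\right) = \left(-20318\right) 101173 = -2055633014$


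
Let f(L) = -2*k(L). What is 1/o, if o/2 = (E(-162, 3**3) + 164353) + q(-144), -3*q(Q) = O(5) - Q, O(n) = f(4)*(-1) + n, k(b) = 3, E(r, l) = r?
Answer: 3/984836 ≈ 3.0462e-6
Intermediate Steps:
f(L) = -6 (f(L) = -2*3 = -6)
O(n) = 6 + n (O(n) = -6*(-1) + n = 6 + n)
q(Q) = -11/3 + Q/3 (q(Q) = -((6 + 5) - Q)/3 = -(11 - Q)/3 = -11/3 + Q/3)
o = 984836/3 (o = 2*((-162 + 164353) + (-11/3 + (1/3)*(-144))) = 2*(164191 + (-11/3 - 48)) = 2*(164191 - 155/3) = 2*(492418/3) = 984836/3 ≈ 3.2828e+5)
1/o = 1/(984836/3) = 3/984836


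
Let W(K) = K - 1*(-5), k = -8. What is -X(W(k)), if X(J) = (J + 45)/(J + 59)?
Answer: -¾ ≈ -0.75000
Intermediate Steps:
W(K) = 5 + K (W(K) = K + 5 = 5 + K)
X(J) = (45 + J)/(59 + J)
-X(W(k)) = -(45 + (5 - 8))/(59 + (5 - 8)) = -(45 - 3)/(59 - 3) = -42/56 = -1*¾ = -¾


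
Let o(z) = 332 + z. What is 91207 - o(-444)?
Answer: 91319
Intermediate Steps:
91207 - o(-444) = 91207 - (332 - 444) = 91207 - 1*(-112) = 91207 + 112 = 91319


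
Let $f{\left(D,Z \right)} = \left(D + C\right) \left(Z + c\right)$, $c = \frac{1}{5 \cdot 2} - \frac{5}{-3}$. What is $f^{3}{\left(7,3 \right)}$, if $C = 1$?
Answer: $\frac{187149248}{3375} \approx 55452.0$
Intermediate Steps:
$c = \frac{53}{30}$ ($c = \frac{1}{5} \cdot \frac{1}{2} - - \frac{5}{3} = \frac{1}{10} + \frac{5}{3} = \frac{53}{30} \approx 1.7667$)
$f{\left(D,Z \right)} = \left(1 + D\right) \left(\frac{53}{30} + Z\right)$ ($f{\left(D,Z \right)} = \left(D + 1\right) \left(Z + \frac{53}{30}\right) = \left(1 + D\right) \left(\frac{53}{30} + Z\right)$)
$f^{3}{\left(7,3 \right)} = \left(\frac{53}{30} + 3 + \frac{53}{30} \cdot 7 + 7 \cdot 3\right)^{3} = \left(\frac{53}{30} + 3 + \frac{371}{30} + 21\right)^{3} = \left(\frac{572}{15}\right)^{3} = \frac{187149248}{3375}$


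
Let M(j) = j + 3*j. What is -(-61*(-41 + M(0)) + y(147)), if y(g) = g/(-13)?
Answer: -32366/13 ≈ -2489.7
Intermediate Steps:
y(g) = -g/13 (y(g) = g*(-1/13) = -g/13)
M(j) = 4*j
-(-61*(-41 + M(0)) + y(147)) = -(-61*(-41 + 4*0) - 1/13*147) = -(-61*(-41 + 0) - 147/13) = -(-61*(-41) - 147/13) = -(2501 - 147/13) = -1*32366/13 = -32366/13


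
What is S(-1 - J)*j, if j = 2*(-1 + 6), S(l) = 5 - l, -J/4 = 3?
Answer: -60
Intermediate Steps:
J = -12 (J = -4*3 = -12)
j = 10 (j = 2*5 = 10)
S(-1 - J)*j = (5 - (-1 - 1*(-12)))*10 = (5 - (-1 + 12))*10 = (5 - 1*11)*10 = (5 - 11)*10 = -6*10 = -60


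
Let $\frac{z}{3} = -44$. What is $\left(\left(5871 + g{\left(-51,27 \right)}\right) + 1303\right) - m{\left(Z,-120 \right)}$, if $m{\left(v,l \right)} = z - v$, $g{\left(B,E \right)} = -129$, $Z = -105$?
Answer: $7072$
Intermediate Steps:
$z = -132$ ($z = 3 \left(-44\right) = -132$)
$m{\left(v,l \right)} = -132 - v$
$\left(\left(5871 + g{\left(-51,27 \right)}\right) + 1303\right) - m{\left(Z,-120 \right)} = \left(\left(5871 - 129\right) + 1303\right) - \left(-132 - -105\right) = \left(5742 + 1303\right) - \left(-132 + 105\right) = 7045 - -27 = 7045 + 27 = 7072$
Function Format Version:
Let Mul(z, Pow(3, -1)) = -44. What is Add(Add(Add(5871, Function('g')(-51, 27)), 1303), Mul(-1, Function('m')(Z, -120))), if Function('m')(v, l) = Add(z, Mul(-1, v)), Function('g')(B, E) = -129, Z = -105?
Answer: 7072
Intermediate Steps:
z = -132 (z = Mul(3, -44) = -132)
Function('m')(v, l) = Add(-132, Mul(-1, v))
Add(Add(Add(5871, Function('g')(-51, 27)), 1303), Mul(-1, Function('m')(Z, -120))) = Add(Add(Add(5871, -129), 1303), Mul(-1, Add(-132, Mul(-1, -105)))) = Add(Add(5742, 1303), Mul(-1, Add(-132, 105))) = Add(7045, Mul(-1, -27)) = Add(7045, 27) = 7072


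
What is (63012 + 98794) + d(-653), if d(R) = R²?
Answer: 588215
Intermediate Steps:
(63012 + 98794) + d(-653) = (63012 + 98794) + (-653)² = 161806 + 426409 = 588215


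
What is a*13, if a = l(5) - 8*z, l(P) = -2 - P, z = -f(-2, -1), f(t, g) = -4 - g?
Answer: -403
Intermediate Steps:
z = 3 (z = -(-4 - 1*(-1)) = -(-4 + 1) = -1*(-3) = 3)
a = -31 (a = (-2 - 1*5) - 8*3 = (-2 - 5) - 24 = -7 - 24 = -31)
a*13 = -31*13 = -403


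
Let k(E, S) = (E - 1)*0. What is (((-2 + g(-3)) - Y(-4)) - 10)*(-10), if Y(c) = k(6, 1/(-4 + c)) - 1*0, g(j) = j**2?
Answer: 30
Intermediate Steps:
k(E, S) = 0 (k(E, S) = (-1 + E)*0 = 0)
Y(c) = 0 (Y(c) = 0 - 1*0 = 0 + 0 = 0)
(((-2 + g(-3)) - Y(-4)) - 10)*(-10) = (((-2 + (-3)**2) - 1*0) - 10)*(-10) = (((-2 + 9) + 0) - 10)*(-10) = ((7 + 0) - 10)*(-10) = (7 - 10)*(-10) = -3*(-10) = 30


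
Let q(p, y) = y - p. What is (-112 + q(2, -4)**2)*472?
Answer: -35872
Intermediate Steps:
(-112 + q(2, -4)**2)*472 = (-112 + (-4 - 1*2)**2)*472 = (-112 + (-4 - 2)**2)*472 = (-112 + (-6)**2)*472 = (-112 + 36)*472 = -76*472 = -35872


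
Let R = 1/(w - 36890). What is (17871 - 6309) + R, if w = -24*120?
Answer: 459820739/39770 ≈ 11562.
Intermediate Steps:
w = -2880
R = -1/39770 (R = 1/(-2880 - 36890) = 1/(-39770) = -1/39770 ≈ -2.5145e-5)
(17871 - 6309) + R = (17871 - 6309) - 1/39770 = 11562 - 1/39770 = 459820739/39770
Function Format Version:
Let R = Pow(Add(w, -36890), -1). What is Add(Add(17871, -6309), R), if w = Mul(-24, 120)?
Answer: Rational(459820739, 39770) ≈ 11562.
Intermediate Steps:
w = -2880
R = Rational(-1, 39770) (R = Pow(Add(-2880, -36890), -1) = Pow(-39770, -1) = Rational(-1, 39770) ≈ -2.5145e-5)
Add(Add(17871, -6309), R) = Add(Add(17871, -6309), Rational(-1, 39770)) = Add(11562, Rational(-1, 39770)) = Rational(459820739, 39770)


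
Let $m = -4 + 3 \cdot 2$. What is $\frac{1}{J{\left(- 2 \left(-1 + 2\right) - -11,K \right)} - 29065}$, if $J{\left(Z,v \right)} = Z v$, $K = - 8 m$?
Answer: $- \frac{1}{29209} \approx -3.4236 \cdot 10^{-5}$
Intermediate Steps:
$m = 2$ ($m = -4 + 6 = 2$)
$K = -16$ ($K = \left(-8\right) 2 = -16$)
$\frac{1}{J{\left(- 2 \left(-1 + 2\right) - -11,K \right)} - 29065} = \frac{1}{\left(- 2 \left(-1 + 2\right) - -11\right) \left(-16\right) - 29065} = \frac{1}{\left(\left(-2\right) 1 + 11\right) \left(-16\right) - 29065} = \frac{1}{\left(-2 + 11\right) \left(-16\right) - 29065} = \frac{1}{9 \left(-16\right) - 29065} = \frac{1}{-144 - 29065} = \frac{1}{-29209} = - \frac{1}{29209}$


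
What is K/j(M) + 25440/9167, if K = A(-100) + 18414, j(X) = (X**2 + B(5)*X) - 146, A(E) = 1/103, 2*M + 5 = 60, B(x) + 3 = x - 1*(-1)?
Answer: 745699148/25401757 ≈ 29.356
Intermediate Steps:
B(x) = -2 + x (B(x) = -3 + (x - 1*(-1)) = -3 + (x + 1) = -3 + (1 + x) = -2 + x)
M = 55/2 (M = -5/2 + (1/2)*60 = -5/2 + 30 = 55/2 ≈ 27.500)
A(E) = 1/103
j(X) = -146 + X**2 + 3*X (j(X) = (X**2 + (-2 + 5)*X) - 146 = (X**2 + 3*X) - 146 = -146 + X**2 + 3*X)
K = 1896643/103 (K = 1/103 + 18414 = 1896643/103 ≈ 18414.)
K/j(M) + 25440/9167 = 1896643/(103*(-146 + (55/2)**2 + 3*(55/2))) + 25440/9167 = 1896643/(103*(-146 + 3025/4 + 165/2)) + 25440*(1/9167) = 1896643/(103*(2771/4)) + 25440/9167 = (1896643/103)*(4/2771) + 25440/9167 = 7586572/285413 + 25440/9167 = 745699148/25401757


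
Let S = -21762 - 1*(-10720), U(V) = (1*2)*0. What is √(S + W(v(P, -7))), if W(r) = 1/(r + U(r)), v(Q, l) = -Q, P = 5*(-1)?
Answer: I*√276045/5 ≈ 105.08*I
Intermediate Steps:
P = -5
U(V) = 0 (U(V) = 2*0 = 0)
S = -11042 (S = -21762 + 10720 = -11042)
W(r) = 1/r (W(r) = 1/(r + 0) = 1/r)
√(S + W(v(P, -7))) = √(-11042 + 1/(-1*(-5))) = √(-11042 + 1/5) = √(-11042 + ⅕) = √(-55209/5) = I*√276045/5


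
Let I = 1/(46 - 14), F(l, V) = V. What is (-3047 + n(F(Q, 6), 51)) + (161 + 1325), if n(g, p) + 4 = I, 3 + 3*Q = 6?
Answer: -50079/32 ≈ -1565.0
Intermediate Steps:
Q = 1 (Q = -1 + (⅓)*6 = -1 + 2 = 1)
I = 1/32 ≈ 0.031250
n(g, p) = -127/32 (n(g, p) = -4 + 1/32 = -127/32)
(-3047 + n(F(Q, 6), 51)) + (161 + 1325) = (-3047 - 127/32) + (161 + 1325) = -97631/32 + 1486 = -50079/32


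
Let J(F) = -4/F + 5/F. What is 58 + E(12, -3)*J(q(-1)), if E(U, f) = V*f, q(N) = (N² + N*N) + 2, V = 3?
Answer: 223/4 ≈ 55.750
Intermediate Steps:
q(N) = 2 + 2*N² (q(N) = (N² + N²) + 2 = 2*N² + 2 = 2 + 2*N²)
E(U, f) = 3*f
J(F) = 1/F
58 + E(12, -3)*J(q(-1)) = 58 + (3*(-3))/(2 + 2*(-1)²) = 58 - 9/(2 + 2*1) = 58 - 9/(2 + 2) = 58 - 9/4 = 223/4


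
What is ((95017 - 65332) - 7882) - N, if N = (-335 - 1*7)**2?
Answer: -95161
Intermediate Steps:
N = 116964 (N = (-335 - 7)**2 = (-342)**2 = 116964)
((95017 - 65332) - 7882) - N = ((95017 - 65332) - 7882) - 1*116964 = (29685 - 7882) - 116964 = 21803 - 116964 = -95161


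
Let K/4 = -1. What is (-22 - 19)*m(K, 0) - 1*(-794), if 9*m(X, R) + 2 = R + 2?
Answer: 794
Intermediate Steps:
K = -4 (K = 4*(-1) = -4)
m(X, R) = R/9 (m(X, R) = -2/9 + (R + 2)/9 = -2/9 + (2 + R)/9 = -2/9 + (2/9 + R/9) = R/9)
(-22 - 19)*m(K, 0) - 1*(-794) = (-22 - 19)*((⅑)*0) - 1*(-794) = -41*0 + 794 = 0 + 794 = 794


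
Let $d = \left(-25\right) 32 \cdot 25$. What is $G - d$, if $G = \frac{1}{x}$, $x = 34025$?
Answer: $\frac{680500001}{34025} \approx 20000.0$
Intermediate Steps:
$d = -20000$ ($d = \left(-800\right) 25 = -20000$)
$G = \frac{1}{34025} \approx 2.939 \cdot 10^{-5}$
$G - d = \frac{1}{34025} - -20000 = \frac{1}{34025} + 20000 = \frac{680500001}{34025}$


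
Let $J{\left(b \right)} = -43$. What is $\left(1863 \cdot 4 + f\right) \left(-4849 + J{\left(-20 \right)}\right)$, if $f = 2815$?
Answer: $-50226164$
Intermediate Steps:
$\left(1863 \cdot 4 + f\right) \left(-4849 + J{\left(-20 \right)}\right) = \left(1863 \cdot 4 + 2815\right) \left(-4849 - 43\right) = \left(7452 + 2815\right) \left(-4892\right) = 10267 \left(-4892\right) = -50226164$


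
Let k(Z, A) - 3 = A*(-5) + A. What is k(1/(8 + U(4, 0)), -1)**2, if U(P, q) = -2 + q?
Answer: 49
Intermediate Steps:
k(Z, A) = 3 - 4*A (k(Z, A) = 3 + (A*(-5) + A) = 3 + (-5*A + A) = 3 - 4*A)
k(1/(8 + U(4, 0)), -1)**2 = (3 - 4*(-1))**2 = (3 + 4)**2 = 7**2 = 49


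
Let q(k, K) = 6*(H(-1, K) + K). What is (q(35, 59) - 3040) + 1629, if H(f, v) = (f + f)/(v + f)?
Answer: -30659/29 ≈ -1057.2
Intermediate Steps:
H(f, v) = 2*f/(f + v) (H(f, v) = (2*f)/(f + v) = 2*f/(f + v))
q(k, K) = -12/(-1 + K) + 6*K (q(k, K) = 6*(2*(-1)/(-1 + K) + K) = 6*(-2/(-1 + K) + K) = 6*(K - 2/(-1 + K)) = -12/(-1 + K) + 6*K)
(q(35, 59) - 3040) + 1629 = (6*(-2 + 59*(-1 + 59))/(-1 + 59) - 3040) + 1629 = (6*(-2 + 59*58)/58 - 3040) + 1629 = (6*(1/58)*(-2 + 3422) - 3040) + 1629 = (6*(1/58)*3420 - 3040) + 1629 = (10260/29 - 3040) + 1629 = -77900/29 + 1629 = -30659/29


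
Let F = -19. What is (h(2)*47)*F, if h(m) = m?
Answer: -1786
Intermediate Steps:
(h(2)*47)*F = (2*47)*(-19) = 94*(-19) = -1786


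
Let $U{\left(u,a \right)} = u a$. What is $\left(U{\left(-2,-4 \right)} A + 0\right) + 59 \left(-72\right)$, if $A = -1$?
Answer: $-4256$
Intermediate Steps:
$U{\left(u,a \right)} = a u$
$\left(U{\left(-2,-4 \right)} A + 0\right) + 59 \left(-72\right) = \left(\left(-4\right) \left(-2\right) \left(-1\right) + 0\right) + 59 \left(-72\right) = \left(8 \left(-1\right) + 0\right) - 4248 = \left(-8 + 0\right) - 4248 = -8 - 4248 = -4256$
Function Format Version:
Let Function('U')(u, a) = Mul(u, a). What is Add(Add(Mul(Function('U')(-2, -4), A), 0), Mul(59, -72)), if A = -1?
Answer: -4256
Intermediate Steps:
Function('U')(u, a) = Mul(a, u)
Add(Add(Mul(Function('U')(-2, -4), A), 0), Mul(59, -72)) = Add(Add(Mul(Mul(-4, -2), -1), 0), Mul(59, -72)) = Add(Add(Mul(8, -1), 0), -4248) = Add(Add(-8, 0), -4248) = Add(-8, -4248) = -4256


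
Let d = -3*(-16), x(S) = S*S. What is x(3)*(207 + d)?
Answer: 2295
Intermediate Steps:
x(S) = S**2
d = 48
x(3)*(207 + d) = 3**2*(207 + 48) = 9*255 = 2295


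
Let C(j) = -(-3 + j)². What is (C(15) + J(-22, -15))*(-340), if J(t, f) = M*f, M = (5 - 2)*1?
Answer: 64260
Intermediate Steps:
M = 3 (M = 3*1 = 3)
J(t, f) = 3*f
(C(15) + J(-22, -15))*(-340) = (-(-3 + 15)² + 3*(-15))*(-340) = (-1*12² - 45)*(-340) = (-1*144 - 45)*(-340) = (-144 - 45)*(-340) = -189*(-340) = 64260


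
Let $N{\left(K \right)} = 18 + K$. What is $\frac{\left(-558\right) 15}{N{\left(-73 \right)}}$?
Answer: $\frac{1674}{11} \approx 152.18$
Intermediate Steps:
$\frac{\left(-558\right) 15}{N{\left(-73 \right)}} = \frac{\left(-558\right) 15}{18 - 73} = - \frac{8370}{-55} = \left(-8370\right) \left(- \frac{1}{55}\right) = \frac{1674}{11}$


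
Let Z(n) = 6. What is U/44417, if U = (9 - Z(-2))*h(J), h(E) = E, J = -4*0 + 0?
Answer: 0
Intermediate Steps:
J = 0 (J = 0 + 0 = 0)
U = 0 (U = (9 - 1*6)*0 = (9 - 6)*0 = 3*0 = 0)
U/44417 = 0/44417 = 0*(1/44417) = 0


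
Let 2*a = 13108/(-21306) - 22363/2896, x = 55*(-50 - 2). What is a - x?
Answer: 176211009937/61702176 ≈ 2855.8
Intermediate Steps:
x = -2860 (x = 55*(-52) = -2860)
a = -257213423/61702176 (a = (13108/(-21306) - 22363/2896)/2 = (13108*(-1/21306) - 22363*1/2896)/2 = (-6554/10653 - 22363/2896)/2 = (½)*(-257213423/30851088) = -257213423/61702176 ≈ -4.1686)
a - x = -257213423/61702176 - 1*(-2860) = -257213423/61702176 + 2860 = 176211009937/61702176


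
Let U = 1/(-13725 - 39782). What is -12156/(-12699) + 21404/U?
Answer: -4847901779872/4233 ≈ -1.1453e+9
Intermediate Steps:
U = -1/53507 (U = 1/(-53507) = -1/53507 ≈ -1.8689e-5)
-12156/(-12699) + 21404/U = -12156/(-12699) + 21404/(-1/53507) = -12156*(-1/12699) + 21404*(-53507) = 4052/4233 - 1145263828 = -4847901779872/4233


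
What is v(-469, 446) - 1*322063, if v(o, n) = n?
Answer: -321617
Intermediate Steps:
v(-469, 446) - 1*322063 = 446 - 1*322063 = 446 - 322063 = -321617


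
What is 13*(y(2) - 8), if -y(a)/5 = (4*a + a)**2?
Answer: -6604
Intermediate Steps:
y(a) = -125*a**2 (y(a) = -5*(4*a + a)**2 = -5*25*a**2 = -125*a**2)
13*(y(2) - 8) = 13*(-125*2**2 - 8) = 13*(-125*4 - 8) = 13*(-500 - 8) = 13*(-508) = -6604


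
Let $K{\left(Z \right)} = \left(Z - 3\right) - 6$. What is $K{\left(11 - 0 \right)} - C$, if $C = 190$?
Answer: $-188$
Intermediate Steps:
$K{\left(Z \right)} = -9 + Z$ ($K{\left(Z \right)} = \left(-3 + Z\right) - 6 = -9 + Z$)
$K{\left(11 - 0 \right)} - C = \left(-9 + \left(11 - 0\right)\right) - 190 = \left(-9 + \left(11 + 0\right)\right) - 190 = \left(-9 + 11\right) - 190 = 2 - 190 = -188$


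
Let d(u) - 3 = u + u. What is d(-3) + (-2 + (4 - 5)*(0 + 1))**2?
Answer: 6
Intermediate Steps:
d(u) = 3 + 2*u (d(u) = 3 + (u + u) = 3 + 2*u)
d(-3) + (-2 + (4 - 5)*(0 + 1))**2 = (3 + 2*(-3)) + (-2 + (4 - 5)*(0 + 1))**2 = (3 - 6) + (-2 - 1*1)**2 = -3 + (-2 - 1)**2 = -3 + (-3)**2 = -3 + 9 = 6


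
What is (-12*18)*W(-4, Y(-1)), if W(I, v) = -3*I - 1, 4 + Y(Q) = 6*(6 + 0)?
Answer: -2376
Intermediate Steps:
Y(Q) = 32 (Y(Q) = -4 + 6*(6 + 0) = -4 + 6*6 = -4 + 36 = 32)
W(I, v) = -1 - 3*I
(-12*18)*W(-4, Y(-1)) = (-12*18)*(-1 - 3*(-4)) = -216*(-1 + 12) = -216*11 = -2376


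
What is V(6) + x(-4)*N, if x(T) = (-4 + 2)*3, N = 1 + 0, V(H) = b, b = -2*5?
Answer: -16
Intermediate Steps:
b = -10
V(H) = -10
N = 1
x(T) = -6 (x(T) = -2*3 = -6)
V(6) + x(-4)*N = -10 - 6*1 = -10 - 6 = -16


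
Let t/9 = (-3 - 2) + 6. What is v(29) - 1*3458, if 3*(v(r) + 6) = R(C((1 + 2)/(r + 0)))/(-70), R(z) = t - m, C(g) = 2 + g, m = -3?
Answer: -121242/35 ≈ -3464.1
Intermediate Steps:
t = 9 (t = 9*((-3 - 2) + 6) = 9*(-5 + 6) = 9*1 = 9)
R(z) = 12 (R(z) = 9 - 1*(-3) = 9 + 3 = 12)
v(r) = -212/35 (v(r) = -6 + (12/(-70))/3 = -6 + (12*(-1/70))/3 = -6 + (⅓)*(-6/35) = -6 - 2/35 = -212/35)
v(29) - 1*3458 = -212/35 - 1*3458 = -212/35 - 3458 = -121242/35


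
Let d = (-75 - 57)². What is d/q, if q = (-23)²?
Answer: 17424/529 ≈ 32.938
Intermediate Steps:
d = 17424 (d = (-132)² = 17424)
q = 529
d/q = 17424/529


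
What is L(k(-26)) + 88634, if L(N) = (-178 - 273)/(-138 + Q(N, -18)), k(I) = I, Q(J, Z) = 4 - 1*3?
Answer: 12143309/137 ≈ 88637.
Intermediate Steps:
Q(J, Z) = 1 (Q(J, Z) = 4 - 3 = 1)
L(N) = 451/137 (L(N) = (-178 - 273)/(-138 + 1) = -451/(-137) = -451*(-1/137) = 451/137)
L(k(-26)) + 88634 = 451/137 + 88634 = 12143309/137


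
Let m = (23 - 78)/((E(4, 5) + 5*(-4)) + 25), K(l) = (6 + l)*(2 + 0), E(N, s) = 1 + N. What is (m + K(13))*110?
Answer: 3575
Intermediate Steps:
K(l) = 12 + 2*l (K(l) = (6 + l)*2 = 12 + 2*l)
m = -11/2 (m = (23 - 78)/(((1 + 4) + 5*(-4)) + 25) = -55/((5 - 20) + 25) = -55/(-15 + 25) = -55/10 = -55*1/10 = -11/2 ≈ -5.5000)
(m + K(13))*110 = (-11/2 + (12 + 2*13))*110 = (-11/2 + (12 + 26))*110 = (-11/2 + 38)*110 = (65/2)*110 = 3575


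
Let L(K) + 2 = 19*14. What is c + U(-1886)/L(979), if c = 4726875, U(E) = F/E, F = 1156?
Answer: 588382492211/124476 ≈ 4.7269e+6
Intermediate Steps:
L(K) = 264 (L(K) = -2 + 19*14 = -2 + 266 = 264)
U(E) = 1156/E
c + U(-1886)/L(979) = 4726875 + (1156/(-1886))/264 = 4726875 + (1156*(-1/1886))*(1/264) = 4726875 - 578/943*1/264 = 4726875 - 289/124476 = 588382492211/124476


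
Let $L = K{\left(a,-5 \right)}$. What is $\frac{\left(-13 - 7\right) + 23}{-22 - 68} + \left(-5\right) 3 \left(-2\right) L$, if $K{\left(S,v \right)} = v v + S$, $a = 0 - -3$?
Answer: $\frac{25199}{30} \approx 839.97$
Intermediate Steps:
$a = 3$ ($a = 0 + 3 = 3$)
$K{\left(S,v \right)} = S + v^{2}$ ($K{\left(S,v \right)} = v^{2} + S = S + v^{2}$)
$L = 28$ ($L = 3 + \left(-5\right)^{2} = 3 + 25 = 28$)
$\frac{\left(-13 - 7\right) + 23}{-22 - 68} + \left(-5\right) 3 \left(-2\right) L = \frac{\left(-13 - 7\right) + 23}{-22 - 68} + \left(-5\right) 3 \left(-2\right) 28 = \frac{\left(-13 - 7\right) + 23}{-90} + \left(-15\right) \left(-2\right) 28 = \left(-20 + 23\right) \left(- \frac{1}{90}\right) + 30 \cdot 28 = 3 \left(- \frac{1}{90}\right) + 840 = - \frac{1}{30} + 840 = \frac{25199}{30}$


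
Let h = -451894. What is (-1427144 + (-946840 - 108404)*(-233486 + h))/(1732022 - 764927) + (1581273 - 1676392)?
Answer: 631252596271/967095 ≈ 6.5273e+5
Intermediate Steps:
(-1427144 + (-946840 - 108404)*(-233486 + h))/(1732022 - 764927) + (1581273 - 1676392) = (-1427144 + (-946840 - 108404)*(-233486 - 451894))/(1732022 - 764927) + (1581273 - 1676392) = (-1427144 - 1055244*(-685380))/967095 - 95119 = (-1427144 + 723243132720)*(1/967095) - 95119 = 723241705576*(1/967095) - 95119 = 723241705576/967095 - 95119 = 631252596271/967095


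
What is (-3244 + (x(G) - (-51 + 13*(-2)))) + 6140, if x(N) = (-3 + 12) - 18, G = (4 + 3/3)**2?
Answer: 2964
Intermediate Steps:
G = 25 (G = (4 + 3*(1/3))**2 = (4 + 1)**2 = 5**2 = 25)
x(N) = -9 (x(N) = 9 - 18 = -9)
(-3244 + (x(G) - (-51 + 13*(-2)))) + 6140 = (-3244 + (-9 - (-51 + 13*(-2)))) + 6140 = (-3244 + (-9 - (-51 - 26))) + 6140 = (-3244 + (-9 - 1*(-77))) + 6140 = (-3244 + (-9 + 77)) + 6140 = (-3244 + 68) + 6140 = -3176 + 6140 = 2964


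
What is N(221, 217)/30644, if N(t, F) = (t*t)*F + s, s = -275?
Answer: 5299111/15322 ≈ 345.85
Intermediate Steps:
N(t, F) = -275 + F*t**2 (N(t, F) = (t*t)*F - 275 = t**2*F - 275 = F*t**2 - 275 = -275 + F*t**2)
N(221, 217)/30644 = (-275 + 217*221**2)/30644 = (-275 + 217*48841)*(1/30644) = (-275 + 10598497)*(1/30644) = 10598222*(1/30644) = 5299111/15322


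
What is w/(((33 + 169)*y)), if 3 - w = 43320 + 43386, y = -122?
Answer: 86703/24644 ≈ 3.5182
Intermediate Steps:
w = -86703 (w = 3 - (43320 + 43386) = 3 - 1*86706 = 3 - 86706 = -86703)
w/(((33 + 169)*y)) = -86703*(-1/(122*(33 + 169))) = -86703/(202*(-122)) = -86703/(-24644) = -86703*(-1/24644) = 86703/24644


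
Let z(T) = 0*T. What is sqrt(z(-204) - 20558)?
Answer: I*sqrt(20558) ≈ 143.38*I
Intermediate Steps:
z(T) = 0
sqrt(z(-204) - 20558) = sqrt(0 - 20558) = sqrt(-20558) = I*sqrt(20558)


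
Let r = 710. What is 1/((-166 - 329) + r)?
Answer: 1/215 ≈ 0.0046512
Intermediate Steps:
1/((-166 - 329) + r) = 1/((-166 - 329) + 710) = 1/(-495 + 710) = 1/215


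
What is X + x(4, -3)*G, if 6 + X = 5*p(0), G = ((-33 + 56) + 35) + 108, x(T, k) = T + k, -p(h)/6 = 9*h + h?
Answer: 160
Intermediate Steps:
p(h) = -60*h (p(h) = -6*(9*h + h) = -60*h)
G = 166 (G = (23 + 35) + 108 = 58 + 108 = 166)
X = -6 (X = -6 + 5*(-60*0) = -6 + 5*0 = -6 + 0 = -6)
X + x(4, -3)*G = -6 + (4 - 3)*166 = -6 + 1*166 = -6 + 166 = 160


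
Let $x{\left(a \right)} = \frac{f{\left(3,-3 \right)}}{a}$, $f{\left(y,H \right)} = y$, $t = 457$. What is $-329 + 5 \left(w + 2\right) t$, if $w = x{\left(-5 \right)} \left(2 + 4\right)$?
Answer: $-3985$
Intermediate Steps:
$x{\left(a \right)} = \frac{3}{a}$
$w = - \frac{18}{5}$ ($w = \frac{3}{-5} \left(2 + 4\right) = 3 \left(- \frac{1}{5}\right) 6 = \left(- \frac{3}{5}\right) 6 = - \frac{18}{5} \approx -3.6$)
$-329 + 5 \left(w + 2\right) t = -329 + 5 \left(- \frac{18}{5} + 2\right) 457 = -329 + 5 \left(- \frac{8}{5}\right) 457 = -329 - 3656 = -3985$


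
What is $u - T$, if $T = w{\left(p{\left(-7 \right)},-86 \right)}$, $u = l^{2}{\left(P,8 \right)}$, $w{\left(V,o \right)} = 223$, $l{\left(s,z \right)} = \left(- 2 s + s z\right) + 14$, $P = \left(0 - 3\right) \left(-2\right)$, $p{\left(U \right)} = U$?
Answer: $2277$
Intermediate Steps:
$P = 6$ ($P = \left(-3\right) \left(-2\right) = 6$)
$l{\left(s,z \right)} = 14 - 2 s + s z$
$u = 2500$ ($u = \left(14 - 12 + 6 \cdot 8\right)^{2} = \left(14 - 12 + 48\right)^{2} = 50^{2} = 2500$)
$T = 223$
$u - T = 2500 - 223 = 2277$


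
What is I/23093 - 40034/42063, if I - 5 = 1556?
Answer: -122692117/138765837 ≈ -0.88417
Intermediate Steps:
I = 1561 (I = 5 + 1556 = 1561)
I/23093 - 40034/42063 = 1561/23093 - 40034/42063 = 1561*(1/23093) - 40034*1/42063 = 223/3299 - 40034/42063 = -122692117/138765837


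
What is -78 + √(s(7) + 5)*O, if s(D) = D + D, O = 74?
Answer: -78 + 74*√19 ≈ 244.56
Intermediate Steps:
s(D) = 2*D
-78 + √(s(7) + 5)*O = -78 + √(2*7 + 5)*74 = -78 + √(14 + 5)*74 = -78 + √19*74 = -78 + 74*√19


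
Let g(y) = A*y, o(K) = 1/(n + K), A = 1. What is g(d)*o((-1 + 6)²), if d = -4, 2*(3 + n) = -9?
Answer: -8/35 ≈ -0.22857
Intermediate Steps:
n = -15/2 (n = -3 + (½)*(-9) = -3 - 9/2 = -15/2 ≈ -7.5000)
o(K) = 1/(-15/2 + K)
g(y) = y (g(y) = 1*y = y)
g(d)*o((-1 + 6)²) = -8/(-15 + 2*(-1 + 6)²) = -8/(-15 + 2*5²) = -8/(-15 + 2*25) = -8/(-15 + 50) = -8/35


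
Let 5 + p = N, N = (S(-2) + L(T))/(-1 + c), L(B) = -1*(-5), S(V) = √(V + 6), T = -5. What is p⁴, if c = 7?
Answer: 279841/1296 ≈ 215.93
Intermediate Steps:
S(V) = √(6 + V)
L(B) = 5
N = 7/6 (N = (√(6 - 2) + 5)/(-1 + 7) = (√4 + 5)/6 = (2 + 5)*(⅙) = 7*(⅙) = 7/6 ≈ 1.1667)
p = -23/6 (p = -5 + 7/6 = -23/6 ≈ -3.8333)
p⁴ = (-23/6)⁴ = 279841/1296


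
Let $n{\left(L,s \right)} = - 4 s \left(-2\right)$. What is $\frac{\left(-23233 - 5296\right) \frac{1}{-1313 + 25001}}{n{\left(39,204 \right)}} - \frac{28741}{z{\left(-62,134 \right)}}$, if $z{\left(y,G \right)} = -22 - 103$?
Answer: $\frac{23640201373}{102816000} \approx 229.93$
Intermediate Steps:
$n{\left(L,s \right)} = 8 s$
$z{\left(y,G \right)} = -125$ ($z{\left(y,G \right)} = -22 - 103 = -125$)
$\frac{\left(-23233 - 5296\right) \frac{1}{-1313 + 25001}}{n{\left(39,204 \right)}} - \frac{28741}{z{\left(-62,134 \right)}} = \frac{\left(-23233 - 5296\right) \frac{1}{-1313 + 25001}}{8 \cdot 204} - \frac{28741}{-125} = \frac{\left(-28529\right) \frac{1}{23688}}{1632} - - \frac{28741}{125} = \left(-28529\right) \frac{1}{23688} \cdot \frac{1}{1632} + \frac{28741}{125} = \left(- \frac{607}{504}\right) \frac{1}{1632} + \frac{28741}{125} = - \frac{607}{822528} + \frac{28741}{125} = \frac{23640201373}{102816000}$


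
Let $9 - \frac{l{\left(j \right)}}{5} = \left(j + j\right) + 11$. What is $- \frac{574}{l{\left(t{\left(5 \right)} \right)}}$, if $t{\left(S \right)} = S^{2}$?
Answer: $\frac{287}{130} \approx 2.2077$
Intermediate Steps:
$l{\left(j \right)} = -10 - 10 j$ ($l{\left(j \right)} = 45 - 5 \left(\left(j + j\right) + 11\right) = 45 - 5 \left(2 j + 11\right) = 45 - 5 \left(11 + 2 j\right) = 45 - \left(55 + 10 j\right) = -10 - 10 j$)
$- \frac{574}{l{\left(t{\left(5 \right)} \right)}} = - \frac{574}{-10 - 10 \cdot 5^{2}} = - \frac{574}{-10 - 250} = - \frac{574}{-260} = \left(-574\right) \left(- \frac{1}{260}\right) = \frac{287}{130}$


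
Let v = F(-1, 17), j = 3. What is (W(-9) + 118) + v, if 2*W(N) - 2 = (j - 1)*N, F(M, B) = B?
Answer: 127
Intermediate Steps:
v = 17
W(N) = 1 + N (W(N) = 1 + ((3 - 1)*N)/2 = 1 + (2*N)/2 = 1 + N)
(W(-9) + 118) + v = ((1 - 9) + 118) + 17 = (-8 + 118) + 17 = 110 + 17 = 127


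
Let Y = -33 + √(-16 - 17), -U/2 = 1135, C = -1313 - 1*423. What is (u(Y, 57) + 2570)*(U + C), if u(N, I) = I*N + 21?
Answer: -2844260 - 228342*I*√33 ≈ -2.8443e+6 - 1.3117e+6*I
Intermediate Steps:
C = -1736 (C = -1313 - 423 = -1736)
U = -2270 (U = -2*1135 = -2270)
Y = -33 + I*√33 (Y = -33 + √(-33) = -33 + I*√33 ≈ -33.0 + 5.7446*I)
u(N, I) = 21 + I*N
(u(Y, 57) + 2570)*(U + C) = ((21 + 57*(-33 + I*√33)) + 2570)*(-2270 - 1736) = ((21 + (-1881 + 57*I*√33)) + 2570)*(-4006) = ((-1860 + 57*I*√33) + 2570)*(-4006) = (710 + 57*I*√33)*(-4006) = -2844260 - 228342*I*√33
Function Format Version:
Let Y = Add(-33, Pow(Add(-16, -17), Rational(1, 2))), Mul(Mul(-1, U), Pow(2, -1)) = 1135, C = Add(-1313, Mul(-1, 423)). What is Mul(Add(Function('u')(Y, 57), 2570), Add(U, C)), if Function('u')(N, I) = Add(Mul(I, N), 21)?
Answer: Add(-2844260, Mul(-228342, I, Pow(33, Rational(1, 2)))) ≈ Add(-2.8443e+6, Mul(-1.3117e+6, I))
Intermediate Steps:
C = -1736 (C = Add(-1313, -423) = -1736)
U = -2270 (U = Mul(-2, 1135) = -2270)
Y = Add(-33, Mul(I, Pow(33, Rational(1, 2)))) (Y = Add(-33, Pow(-33, Rational(1, 2))) = Add(-33, Mul(I, Pow(33, Rational(1, 2)))) ≈ Add(-33.000, Mul(5.7446, I)))
Function('u')(N, I) = Add(21, Mul(I, N))
Mul(Add(Function('u')(Y, 57), 2570), Add(U, C)) = Mul(Add(Add(21, Mul(57, Add(-33, Mul(I, Pow(33, Rational(1, 2)))))), 2570), Add(-2270, -1736)) = Mul(Add(Add(21, Add(-1881, Mul(57, I, Pow(33, Rational(1, 2))))), 2570), -4006) = Mul(Add(Add(-1860, Mul(57, I, Pow(33, Rational(1, 2)))), 2570), -4006) = Mul(Add(710, Mul(57, I, Pow(33, Rational(1, 2)))), -4006) = Add(-2844260, Mul(-228342, I, Pow(33, Rational(1, 2))))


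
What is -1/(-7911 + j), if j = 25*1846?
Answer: -1/38239 ≈ -2.6151e-5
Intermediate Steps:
j = 46150
-1/(-7911 + j) = -1/(-7911 + 46150) = -1/38239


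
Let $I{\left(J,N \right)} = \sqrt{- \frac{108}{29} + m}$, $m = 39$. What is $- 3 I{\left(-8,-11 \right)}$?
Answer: $- \frac{3 \sqrt{29667}}{29} \approx -17.818$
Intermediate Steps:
$I{\left(J,N \right)} = \frac{\sqrt{29667}}{29}$ ($I{\left(J,N \right)} = \sqrt{- \frac{108}{29} + 39} = \sqrt{\frac{1023}{29}} = \frac{\sqrt{29667}}{29}$)
$- 3 I{\left(-8,-11 \right)} = - 3 \frac{\sqrt{29667}}{29} = - \frac{3 \sqrt{29667}}{29}$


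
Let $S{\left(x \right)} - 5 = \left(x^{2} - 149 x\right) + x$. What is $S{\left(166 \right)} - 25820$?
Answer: $-22827$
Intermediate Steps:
$S{\left(x \right)} = 5 + x^{2} - 148 x$ ($S{\left(x \right)} = 5 + \left(\left(x^{2} - 149 x\right) + x\right) = 5 + \left(x^{2} - 148 x\right) = 5 + x^{2} - 148 x$)
$S{\left(166 \right)} - 25820 = \left(5 + 166^{2} - 24568\right) - 25820 = \left(5 + 27556 - 24568\right) - 25820 = 2993 - 25820 = -22827$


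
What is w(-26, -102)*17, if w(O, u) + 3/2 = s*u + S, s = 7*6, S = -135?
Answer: -150297/2 ≈ -75149.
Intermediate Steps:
s = 42
w(O, u) = -273/2 + 42*u (w(O, u) = -3/2 + (42*u - 135) = -3/2 + (-135 + 42*u) = -273/2 + 42*u)
w(-26, -102)*17 = (-273/2 + 42*(-102))*17 = (-273/2 - 4284)*17 = -8841/2*17 = -150297/2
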